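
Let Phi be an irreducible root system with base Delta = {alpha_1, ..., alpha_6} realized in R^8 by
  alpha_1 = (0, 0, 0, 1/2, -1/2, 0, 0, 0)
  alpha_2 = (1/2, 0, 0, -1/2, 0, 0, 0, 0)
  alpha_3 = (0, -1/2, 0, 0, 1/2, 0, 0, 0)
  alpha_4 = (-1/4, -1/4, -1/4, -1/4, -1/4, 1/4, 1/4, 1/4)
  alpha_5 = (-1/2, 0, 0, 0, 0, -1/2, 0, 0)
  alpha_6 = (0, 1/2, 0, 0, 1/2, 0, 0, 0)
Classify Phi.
E_6

Compute the Cartan integers a_ij = 2(alpha_i, alpha_j)/(alpha_j, alpha_j); the resulting 6x6 Cartan matrix is
[[2, -1, -1, 0, 0, -1], [-1, 2, 0, 0, -1, 0], [-1, 0, 2, 0, 0, 0], [0, 0, 0, 2, 0, -1], [0, -1, 0, 0, 2, 0], [-1, 0, 0, -1, 0, 2]].
All simple roots have the same length, so the diagram is simply laced. The associated Dynkin diagram is a chain of 5 nodes with one extra node attached to the third node from one end (E_6), so the type is E_6.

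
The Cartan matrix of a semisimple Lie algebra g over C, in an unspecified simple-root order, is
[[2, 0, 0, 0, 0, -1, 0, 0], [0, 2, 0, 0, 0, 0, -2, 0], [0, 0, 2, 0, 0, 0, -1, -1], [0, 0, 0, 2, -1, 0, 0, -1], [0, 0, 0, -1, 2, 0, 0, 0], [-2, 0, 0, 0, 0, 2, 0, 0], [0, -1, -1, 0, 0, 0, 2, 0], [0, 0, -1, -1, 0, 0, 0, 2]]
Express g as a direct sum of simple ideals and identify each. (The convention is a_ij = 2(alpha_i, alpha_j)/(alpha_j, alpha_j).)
B_2 (so(5)) + C_6 (sp(12))

The diagram associated to this matrix has two connected components: the simple roots {alpha_1, alpha_6} form a chain of 2 nodes with a double edge at one end; the terminal node there is the unique short simple root (B_2), and {alpha_2, alpha_3, alpha_4, alpha_5, alpha_7, alpha_8} form a chain of 6 nodes with a double edge at one end; the terminal node there is the unique long simple root (C_6). A semisimple Lie algebra decomposes uniquely as the direct sum of simple ideals, one per connected component of its Dynkin diagram, so g ≅ B_2 ⊕ C_6 (dimension 10 + 78 = 88).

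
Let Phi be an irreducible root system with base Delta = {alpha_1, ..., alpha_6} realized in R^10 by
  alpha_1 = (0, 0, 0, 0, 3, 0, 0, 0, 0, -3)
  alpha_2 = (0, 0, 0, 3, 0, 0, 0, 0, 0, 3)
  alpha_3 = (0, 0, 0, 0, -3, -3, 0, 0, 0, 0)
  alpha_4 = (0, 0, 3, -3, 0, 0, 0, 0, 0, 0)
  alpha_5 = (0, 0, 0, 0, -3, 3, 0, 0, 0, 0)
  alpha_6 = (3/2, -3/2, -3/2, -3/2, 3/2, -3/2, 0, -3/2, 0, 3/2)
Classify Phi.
Compute the Cartan integers a_ij = 2(alpha_i, alpha_j)/(alpha_j, alpha_j); the resulting 6x6 Cartan matrix is
[[2, -1, -1, 0, -1, 0], [-1, 2, 0, -1, 0, 0], [-1, 0, 2, 0, 0, 0], [0, -1, 0, 2, 0, 0], [-1, 0, 0, 0, 2, -1], [0, 0, 0, 0, -1, 2]].
All simple roots have the same length, so the diagram is simply laced. The associated Dynkin diagram is a chain of 5 nodes with one extra node attached to the third node from one end (E_6), so the type is E_6.

E_6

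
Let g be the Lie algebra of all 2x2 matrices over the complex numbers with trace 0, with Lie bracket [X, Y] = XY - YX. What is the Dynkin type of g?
type A_1

This is sl(2), which has dimension 2^2 - 1 = 3 and rank 2 - 1 = 1 (a Cartan subalgebra is the diagonal traceless matrices). In the classification of classical Lie algebras, the special linear algebra sl(n+1) has type A_n; here n = 1, so the Dynkin diagram is a chain of 1 nodes with single edges (A_1). Hence the type is A_1.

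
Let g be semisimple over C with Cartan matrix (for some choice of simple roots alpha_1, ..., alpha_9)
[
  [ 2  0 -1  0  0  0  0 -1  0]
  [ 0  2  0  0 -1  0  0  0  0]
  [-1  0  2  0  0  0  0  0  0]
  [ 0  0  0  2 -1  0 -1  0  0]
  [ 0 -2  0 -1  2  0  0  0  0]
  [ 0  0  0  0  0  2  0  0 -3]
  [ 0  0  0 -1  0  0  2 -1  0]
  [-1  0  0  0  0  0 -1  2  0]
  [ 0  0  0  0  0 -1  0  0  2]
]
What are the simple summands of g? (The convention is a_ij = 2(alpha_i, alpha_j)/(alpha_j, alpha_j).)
The diagram associated to this matrix has two connected components: the simple roots {alpha_1, alpha_2, alpha_3, alpha_4, alpha_5, alpha_7, alpha_8} form a chain of 7 nodes with a double edge at one end; the terminal node there is the unique short simple root (B_7), and {alpha_6, alpha_9} form two nodes joined by a triple edge (G_2). A semisimple Lie algebra decomposes uniquely as the direct sum of simple ideals, one per connected component of its Dynkin diagram, so g ≅ B_7 ⊕ G_2 (dimension 105 + 14 = 119).

B_7 (so(15)) + G_2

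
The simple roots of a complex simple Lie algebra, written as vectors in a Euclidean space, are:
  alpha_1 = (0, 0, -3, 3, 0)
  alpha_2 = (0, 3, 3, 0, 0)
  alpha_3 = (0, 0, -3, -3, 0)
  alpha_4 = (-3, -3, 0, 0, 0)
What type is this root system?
Compute the Cartan integers a_ij = 2(alpha_i, alpha_j)/(alpha_j, alpha_j); the resulting 4x4 Cartan matrix is
[[2, -1, 0, 0], [-1, 2, -1, -1], [0, -1, 2, 0], [0, -1, 0, 2]].
All simple roots have the same length, so the diagram is simply laced. The associated Dynkin diagram is a chain of 2 nodes with a fork of two nodes at one end (D_4), so the type is D_4 (the algebra so(8)).

D4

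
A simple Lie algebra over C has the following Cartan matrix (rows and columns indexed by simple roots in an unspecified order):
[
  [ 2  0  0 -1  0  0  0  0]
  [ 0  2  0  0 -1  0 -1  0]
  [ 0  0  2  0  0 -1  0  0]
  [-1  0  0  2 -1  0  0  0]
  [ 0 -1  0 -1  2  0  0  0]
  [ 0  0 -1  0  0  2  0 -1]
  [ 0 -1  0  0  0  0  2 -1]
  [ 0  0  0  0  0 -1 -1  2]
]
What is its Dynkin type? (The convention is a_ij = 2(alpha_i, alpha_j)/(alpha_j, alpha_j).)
A8

The matrix has rank 8 with 2's on the diagonal. Reading the off-diagonal entries as Dynkin edges (a single edge where a_ij = a_ji = -1; a double or triple edge where a_ij * a_ji = 2 or 3), the diagram is a chain of 8 nodes with single edges (A_8). One simple-root ordering that puts it in standard form is (alpha_1, alpha_4, alpha_5, alpha_2, alpha_7, alpha_8, alpha_6, alpha_3). So the algebra is type A_8, i.e. sl(9).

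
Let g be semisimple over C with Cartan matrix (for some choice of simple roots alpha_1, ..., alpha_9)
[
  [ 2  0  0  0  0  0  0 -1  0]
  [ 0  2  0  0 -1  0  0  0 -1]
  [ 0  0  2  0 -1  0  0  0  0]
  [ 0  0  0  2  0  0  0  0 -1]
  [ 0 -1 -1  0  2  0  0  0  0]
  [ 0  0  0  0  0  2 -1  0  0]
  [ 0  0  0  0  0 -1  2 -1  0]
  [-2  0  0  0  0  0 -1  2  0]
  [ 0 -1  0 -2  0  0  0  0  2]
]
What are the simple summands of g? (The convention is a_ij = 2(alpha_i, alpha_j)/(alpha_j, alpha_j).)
The diagram associated to this matrix has two connected components: the simple roots {alpha_1, alpha_6, alpha_7, alpha_8} form a chain of 4 nodes with a double edge at one end; the terminal node there is the unique short simple root (B_4), and {alpha_2, alpha_3, alpha_4, alpha_5, alpha_9} form a chain of 5 nodes with a double edge at one end; the terminal node there is the unique short simple root (B_5). A semisimple Lie algebra decomposes uniquely as the direct sum of simple ideals, one per connected component of its Dynkin diagram, so g ≅ B_4 ⊕ B_5 (dimension 36 + 55 = 91).

B_4 + B_5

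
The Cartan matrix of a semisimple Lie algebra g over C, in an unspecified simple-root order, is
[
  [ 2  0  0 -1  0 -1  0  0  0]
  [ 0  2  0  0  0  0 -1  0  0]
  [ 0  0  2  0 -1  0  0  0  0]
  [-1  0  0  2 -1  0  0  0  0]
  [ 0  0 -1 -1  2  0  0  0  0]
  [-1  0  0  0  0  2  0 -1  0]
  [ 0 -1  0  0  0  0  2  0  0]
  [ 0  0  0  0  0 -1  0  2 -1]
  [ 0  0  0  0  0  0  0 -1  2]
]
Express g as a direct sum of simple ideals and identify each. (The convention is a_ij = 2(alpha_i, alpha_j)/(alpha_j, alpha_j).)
A2 + A7

The diagram associated to this matrix has two connected components: the simple roots {alpha_2, alpha_7} form a chain of 2 nodes with single edges (A_2), and {alpha_1, alpha_3, alpha_4, alpha_5, alpha_6, alpha_8, alpha_9} form a chain of 7 nodes with single edges (A_7). A semisimple Lie algebra decomposes uniquely as the direct sum of simple ideals, one per connected component of its Dynkin diagram, so g ≅ A_2 ⊕ A_7 (dimension 8 + 63 = 71).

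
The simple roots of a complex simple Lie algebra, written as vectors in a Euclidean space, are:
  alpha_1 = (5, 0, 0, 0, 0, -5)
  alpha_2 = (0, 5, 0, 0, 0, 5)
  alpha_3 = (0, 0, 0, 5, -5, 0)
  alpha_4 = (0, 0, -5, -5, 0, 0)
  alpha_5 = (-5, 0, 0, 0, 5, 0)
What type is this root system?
A_5

Compute the Cartan integers a_ij = 2(alpha_i, alpha_j)/(alpha_j, alpha_j); the resulting 5x5 Cartan matrix is
[[2, -1, 0, 0, -1], [-1, 2, 0, 0, 0], [0, 0, 2, -1, -1], [0, 0, -1, 2, 0], [-1, 0, -1, 0, 2]].
All simple roots have the same length, so the diagram is simply laced. The associated Dynkin diagram is a chain of 5 nodes with single edges (A_5), so the type is A_5 (the algebra sl(6)).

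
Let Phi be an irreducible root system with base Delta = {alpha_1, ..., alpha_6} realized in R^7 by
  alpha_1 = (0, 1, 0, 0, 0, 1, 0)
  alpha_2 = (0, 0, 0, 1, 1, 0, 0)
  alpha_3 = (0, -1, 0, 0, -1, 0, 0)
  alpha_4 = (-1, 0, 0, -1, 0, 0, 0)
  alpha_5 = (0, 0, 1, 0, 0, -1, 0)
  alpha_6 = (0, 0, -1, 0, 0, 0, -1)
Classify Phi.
type A_6

Compute the Cartan integers a_ij = 2(alpha_i, alpha_j)/(alpha_j, alpha_j); the resulting 6x6 Cartan matrix is
[[2, 0, -1, 0, -1, 0], [0, 2, -1, -1, 0, 0], [-1, -1, 2, 0, 0, 0], [0, -1, 0, 2, 0, 0], [-1, 0, 0, 0, 2, -1], [0, 0, 0, 0, -1, 2]].
All simple roots have the same length, so the diagram is simply laced. The associated Dynkin diagram is a chain of 6 nodes with single edges (A_6), so the type is A_6 (the algebra sl(7)).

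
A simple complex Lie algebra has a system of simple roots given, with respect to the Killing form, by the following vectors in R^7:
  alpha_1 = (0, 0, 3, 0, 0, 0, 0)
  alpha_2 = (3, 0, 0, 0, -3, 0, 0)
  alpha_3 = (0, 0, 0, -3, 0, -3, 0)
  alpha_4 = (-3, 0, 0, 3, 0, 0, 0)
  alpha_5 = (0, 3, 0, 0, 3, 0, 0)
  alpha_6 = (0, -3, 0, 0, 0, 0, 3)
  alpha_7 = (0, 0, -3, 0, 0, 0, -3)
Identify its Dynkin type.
Compute the Cartan integers a_ij = 2(alpha_i, alpha_j)/(alpha_j, alpha_j); the resulting 7x7 Cartan matrix is
[[2, 0, 0, 0, 0, 0, -1], [0, 2, 0, -1, -1, 0, 0], [0, 0, 2, -1, 0, 0, 0], [0, -1, -1, 2, 0, 0, 0], [0, -1, 0, 0, 2, -1, 0], [0, 0, 0, 0, -1, 2, -1], [-2, 0, 0, 0, 0, -1, 2]].
The roots have two lengths (squared-length ratio 2:1); the short ones are alpha_{1}. The associated Dynkin diagram is a chain of 7 nodes with a double edge at one end; the terminal node there is the unique short simple root (B_7), so the type is B_7 (the algebra so(15)).

type B_7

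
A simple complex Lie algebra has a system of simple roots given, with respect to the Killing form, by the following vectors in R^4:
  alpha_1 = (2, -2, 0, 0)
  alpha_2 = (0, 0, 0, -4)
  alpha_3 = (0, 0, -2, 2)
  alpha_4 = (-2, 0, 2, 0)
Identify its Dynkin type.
C4

Compute the Cartan integers a_ij = 2(alpha_i, alpha_j)/(alpha_j, alpha_j); the resulting 4x4 Cartan matrix is
[[2, 0, 0, -1], [0, 2, -2, 0], [0, -1, 2, -1], [-1, 0, -1, 2]].
The roots have two lengths (squared-length ratio 2:1); the short ones are alpha_{1,3,4}. The associated Dynkin diagram is a chain of 4 nodes with a double edge at one end; the terminal node there is the unique long simple root (C_4), so the type is C_4 (the algebra sp(8)).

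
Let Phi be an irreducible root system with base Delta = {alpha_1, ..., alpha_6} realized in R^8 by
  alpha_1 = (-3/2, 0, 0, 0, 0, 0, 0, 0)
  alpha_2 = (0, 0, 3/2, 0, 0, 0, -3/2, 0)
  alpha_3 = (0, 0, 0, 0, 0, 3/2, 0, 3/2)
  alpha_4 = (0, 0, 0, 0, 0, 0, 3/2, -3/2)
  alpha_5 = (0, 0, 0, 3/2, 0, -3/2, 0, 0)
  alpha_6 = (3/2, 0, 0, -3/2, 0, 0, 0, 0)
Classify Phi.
Compute the Cartan integers a_ij = 2(alpha_i, alpha_j)/(alpha_j, alpha_j); the resulting 6x6 Cartan matrix is
[[2, 0, 0, 0, 0, -1], [0, 2, 0, -1, 0, 0], [0, 0, 2, -1, -1, 0], [0, -1, -1, 2, 0, 0], [0, 0, -1, 0, 2, -1], [-2, 0, 0, 0, -1, 2]].
The roots have two lengths (squared-length ratio 2:1); the short ones are alpha_{1}. The associated Dynkin diagram is a chain of 6 nodes with a double edge at one end; the terminal node there is the unique short simple root (B_6), so the type is B_6 (the algebra so(13)).

B_6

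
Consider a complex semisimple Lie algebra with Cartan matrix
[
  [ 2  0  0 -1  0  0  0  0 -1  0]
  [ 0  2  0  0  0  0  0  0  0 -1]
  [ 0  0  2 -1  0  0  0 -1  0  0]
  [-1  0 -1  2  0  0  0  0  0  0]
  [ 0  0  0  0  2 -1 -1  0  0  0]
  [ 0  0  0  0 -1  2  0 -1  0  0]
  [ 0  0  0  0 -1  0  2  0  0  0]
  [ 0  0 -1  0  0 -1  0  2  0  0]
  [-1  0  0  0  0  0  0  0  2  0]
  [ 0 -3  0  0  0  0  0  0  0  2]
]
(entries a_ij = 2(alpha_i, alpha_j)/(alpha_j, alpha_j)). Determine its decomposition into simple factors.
A_8 + G_2

The diagram associated to this matrix has two connected components: the simple roots {alpha_1, alpha_3, alpha_4, alpha_5, alpha_6, alpha_7, alpha_8, alpha_9} form a chain of 8 nodes with single edges (A_8), and {alpha_2, alpha_10} form two nodes joined by a triple edge (G_2). A semisimple Lie algebra decomposes uniquely as the direct sum of simple ideals, one per connected component of its Dynkin diagram, so g ≅ A_8 ⊕ G_2 (dimension 80 + 14 = 94).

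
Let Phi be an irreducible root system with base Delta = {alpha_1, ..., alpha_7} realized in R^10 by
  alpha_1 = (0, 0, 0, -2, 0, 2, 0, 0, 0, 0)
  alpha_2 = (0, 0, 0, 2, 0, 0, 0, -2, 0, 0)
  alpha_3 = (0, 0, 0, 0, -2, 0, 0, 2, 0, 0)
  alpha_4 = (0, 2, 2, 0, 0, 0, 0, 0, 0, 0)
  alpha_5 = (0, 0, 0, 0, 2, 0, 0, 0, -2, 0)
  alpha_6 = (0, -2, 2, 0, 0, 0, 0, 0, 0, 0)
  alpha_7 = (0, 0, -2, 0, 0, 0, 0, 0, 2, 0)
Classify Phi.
Compute the Cartan integers a_ij = 2(alpha_i, alpha_j)/(alpha_j, alpha_j); the resulting 7x7 Cartan matrix is
[[2, -1, 0, 0, 0, 0, 0], [-1, 2, -1, 0, 0, 0, 0], [0, -1, 2, 0, -1, 0, 0], [0, 0, 0, 2, 0, 0, -1], [0, 0, -1, 0, 2, 0, -1], [0, 0, 0, 0, 0, 2, -1], [0, 0, 0, -1, -1, -1, 2]].
All simple roots have the same length, so the diagram is simply laced. The associated Dynkin diagram is a chain of 5 nodes with a fork of two nodes at one end (D_7), so the type is D_7 (the algebra so(14)).

D7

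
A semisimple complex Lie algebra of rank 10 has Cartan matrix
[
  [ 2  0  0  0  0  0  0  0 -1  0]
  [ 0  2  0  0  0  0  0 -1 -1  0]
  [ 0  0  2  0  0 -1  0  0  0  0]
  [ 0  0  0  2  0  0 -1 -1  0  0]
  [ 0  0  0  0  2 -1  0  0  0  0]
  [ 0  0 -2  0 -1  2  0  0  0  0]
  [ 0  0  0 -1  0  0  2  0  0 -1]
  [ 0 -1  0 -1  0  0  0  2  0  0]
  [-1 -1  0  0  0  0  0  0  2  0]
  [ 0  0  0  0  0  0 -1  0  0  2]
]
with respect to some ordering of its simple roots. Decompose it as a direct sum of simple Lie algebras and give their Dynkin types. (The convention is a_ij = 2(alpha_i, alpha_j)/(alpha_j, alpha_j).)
A7 ⊕ B3

The diagram associated to this matrix has two connected components: the simple roots {alpha_1, alpha_2, alpha_4, alpha_7, alpha_8, alpha_9, alpha_10} form a chain of 7 nodes with single edges (A_7), and {alpha_3, alpha_5, alpha_6} form a chain of 3 nodes with a double edge at one end; the terminal node there is the unique short simple root (B_3). A semisimple Lie algebra decomposes uniquely as the direct sum of simple ideals, one per connected component of its Dynkin diagram, so g ≅ A_7 ⊕ B_3 (dimension 63 + 21 = 84).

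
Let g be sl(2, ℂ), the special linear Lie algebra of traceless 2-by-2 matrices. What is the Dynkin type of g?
This is sl(2), which has dimension 2^2 - 1 = 3 and rank 2 - 1 = 1 (a Cartan subalgebra is the diagonal traceless matrices). In the classification of classical Lie algebras, the special linear algebra sl(n+1) has type A_n; here n = 1, so the Dynkin diagram is a chain of 1 nodes with single edges (A_1). Hence the type is A_1.

A_1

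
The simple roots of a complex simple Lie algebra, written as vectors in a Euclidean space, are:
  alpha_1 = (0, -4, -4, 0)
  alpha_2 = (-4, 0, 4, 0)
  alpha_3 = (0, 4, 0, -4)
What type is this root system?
A3

Compute the Cartan integers a_ij = 2(alpha_i, alpha_j)/(alpha_j, alpha_j); the resulting 3x3 Cartan matrix is
[[2, -1, -1], [-1, 2, 0], [-1, 0, 2]].
All simple roots have the same length, so the diagram is simply laced. The associated Dynkin diagram is a chain of 3 nodes with single edges (A_3), so the type is A_3 (the algebra sl(4)).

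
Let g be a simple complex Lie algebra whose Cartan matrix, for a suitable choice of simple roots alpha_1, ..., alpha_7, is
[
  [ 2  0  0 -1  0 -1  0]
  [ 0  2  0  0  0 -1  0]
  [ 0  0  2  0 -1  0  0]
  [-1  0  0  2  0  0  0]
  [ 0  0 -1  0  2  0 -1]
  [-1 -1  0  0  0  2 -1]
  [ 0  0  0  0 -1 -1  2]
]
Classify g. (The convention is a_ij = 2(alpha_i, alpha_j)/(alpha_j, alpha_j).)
E_7

The matrix has rank 7 with 2's on the diagonal. Reading the off-diagonal entries as Dynkin edges (a single edge where a_ij = a_ji = -1; a double or triple edge where a_ij * a_ji = 2 or 3), the diagram is a chain of 6 nodes with one extra node attached to the third node from one end (E_7). One simple-root ordering that puts it in standard form is (alpha_4, alpha_2, alpha_1, alpha_6, alpha_7, alpha_5, alpha_3). So the algebra is type E_7.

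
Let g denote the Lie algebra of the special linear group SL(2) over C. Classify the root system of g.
This is sl(2), which has dimension 2^2 - 1 = 3 and rank 2 - 1 = 1 (a Cartan subalgebra is the diagonal traceless matrices). In the classification of classical Lie algebras, the special linear algebra sl(n+1) has type A_n; here n = 1, so the Dynkin diagram is a chain of 1 nodes with single edges (A_1). Hence the type is A_1.

A_1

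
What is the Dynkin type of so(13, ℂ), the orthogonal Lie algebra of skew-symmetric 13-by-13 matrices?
type B_6

This is so(13) with 13 odd, which has dimension 13(13-1)/2 = 78 and rank (13-1)/2 = 6. In the classification of classical Lie algebras, the orthogonal algebra so(2n+1) in an odd number of variables has type B_n; here n = 6, so the Dynkin diagram is a chain of 6 nodes with a double edge at one end; the terminal node there is the unique short simple root (B_6). Hence the type is B_6.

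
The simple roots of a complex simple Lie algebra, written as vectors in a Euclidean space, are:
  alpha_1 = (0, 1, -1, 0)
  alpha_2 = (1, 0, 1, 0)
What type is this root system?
A_2 (sl(3))

Compute the Cartan integers a_ij = 2(alpha_i, alpha_j)/(alpha_j, alpha_j); the resulting 2x2 Cartan matrix is
[[2, -1], [-1, 2]].
All simple roots have the same length, so the diagram is simply laced. The associated Dynkin diagram is a chain of 2 nodes with single edges (A_2), so the type is A_2 (the algebra sl(3)).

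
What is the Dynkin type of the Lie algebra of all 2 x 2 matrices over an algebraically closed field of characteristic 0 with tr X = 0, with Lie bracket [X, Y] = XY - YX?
A_1 (sl(2))

This is sl(2), which has dimension 2^2 - 1 = 3 and rank 2 - 1 = 1 (a Cartan subalgebra is the diagonal traceless matrices). In the classification of classical Lie algebras, the special linear algebra sl(n+1) has type A_n; here n = 1, so the Dynkin diagram is a chain of 1 nodes with single edges (A_1). Hence the type is A_1.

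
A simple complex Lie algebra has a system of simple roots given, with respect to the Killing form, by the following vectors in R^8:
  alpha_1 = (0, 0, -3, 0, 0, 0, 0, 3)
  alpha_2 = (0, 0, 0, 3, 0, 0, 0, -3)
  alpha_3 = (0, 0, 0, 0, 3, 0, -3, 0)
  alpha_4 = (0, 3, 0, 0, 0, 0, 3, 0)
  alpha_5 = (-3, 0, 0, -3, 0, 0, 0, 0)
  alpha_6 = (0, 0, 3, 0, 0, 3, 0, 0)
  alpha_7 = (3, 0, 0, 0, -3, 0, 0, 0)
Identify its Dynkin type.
A_7

Compute the Cartan integers a_ij = 2(alpha_i, alpha_j)/(alpha_j, alpha_j); the resulting 7x7 Cartan matrix is
[[2, -1, 0, 0, 0, -1, 0], [-1, 2, 0, 0, -1, 0, 0], [0, 0, 2, -1, 0, 0, -1], [0, 0, -1, 2, 0, 0, 0], [0, -1, 0, 0, 2, 0, -1], [-1, 0, 0, 0, 0, 2, 0], [0, 0, -1, 0, -1, 0, 2]].
All simple roots have the same length, so the diagram is simply laced. The associated Dynkin diagram is a chain of 7 nodes with single edges (A_7), so the type is A_7 (the algebra sl(8)).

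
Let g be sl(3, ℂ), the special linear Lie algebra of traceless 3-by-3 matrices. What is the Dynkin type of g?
A_2

This is sl(3), which has dimension 3^2 - 1 = 8 and rank 3 - 1 = 2 (a Cartan subalgebra is the diagonal traceless matrices). In the classification of classical Lie algebras, the special linear algebra sl(n+1) has type A_n; here n = 2, so the Dynkin diagram is a chain of 2 nodes with single edges (A_2). Hence the type is A_2.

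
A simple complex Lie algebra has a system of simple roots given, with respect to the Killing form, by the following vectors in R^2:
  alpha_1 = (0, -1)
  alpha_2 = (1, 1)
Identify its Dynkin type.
type B_2

Compute the Cartan integers a_ij = 2(alpha_i, alpha_j)/(alpha_j, alpha_j); the resulting 2x2 Cartan matrix is
[[2, -1], [-2, 2]].
The roots have two lengths (squared-length ratio 2:1); the short ones are alpha_{1}. The associated Dynkin diagram is a chain of 2 nodes with a double edge at one end; the terminal node there is the unique short simple root (B_2), so the type is B_2 (the algebra so(5)).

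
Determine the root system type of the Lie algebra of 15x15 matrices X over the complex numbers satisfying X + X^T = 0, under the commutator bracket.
B_7

This is so(15) with 15 odd, which has dimension 15(15-1)/2 = 105 and rank (15-1)/2 = 7. In the classification of classical Lie algebras, the orthogonal algebra so(2n+1) in an odd number of variables has type B_n; here n = 7, so the Dynkin diagram is a chain of 7 nodes with a double edge at one end; the terminal node there is the unique short simple root (B_7). Hence the type is B_7.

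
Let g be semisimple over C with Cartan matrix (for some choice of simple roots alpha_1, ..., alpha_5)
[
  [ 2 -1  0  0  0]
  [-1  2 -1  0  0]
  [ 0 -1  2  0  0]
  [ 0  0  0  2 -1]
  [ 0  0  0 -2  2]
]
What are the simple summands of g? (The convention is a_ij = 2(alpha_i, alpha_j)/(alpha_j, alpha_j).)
A3 + B2

The diagram associated to this matrix has two connected components: the simple roots {alpha_1, alpha_2, alpha_3} form a chain of 3 nodes with single edges (A_3), and {alpha_4, alpha_5} form a chain of 2 nodes with a double edge at one end; the terminal node there is the unique short simple root (B_2). A semisimple Lie algebra decomposes uniquely as the direct sum of simple ideals, one per connected component of its Dynkin diagram, so g ≅ A_3 ⊕ B_2 (dimension 15 + 10 = 25).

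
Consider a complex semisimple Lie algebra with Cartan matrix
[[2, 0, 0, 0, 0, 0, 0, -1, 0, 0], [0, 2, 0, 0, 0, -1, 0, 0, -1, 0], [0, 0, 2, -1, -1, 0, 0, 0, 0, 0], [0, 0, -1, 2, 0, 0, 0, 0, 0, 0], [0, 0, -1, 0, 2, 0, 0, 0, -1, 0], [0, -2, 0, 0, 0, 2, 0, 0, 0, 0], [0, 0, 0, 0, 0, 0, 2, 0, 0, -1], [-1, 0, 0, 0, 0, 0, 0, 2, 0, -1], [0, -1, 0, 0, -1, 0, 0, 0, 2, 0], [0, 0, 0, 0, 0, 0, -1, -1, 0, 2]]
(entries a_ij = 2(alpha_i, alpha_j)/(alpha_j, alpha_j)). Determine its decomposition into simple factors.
The diagram associated to this matrix has two connected components: the simple roots {alpha_1, alpha_7, alpha_8, alpha_10} form a chain of 4 nodes with single edges (A_4), and {alpha_2, alpha_3, alpha_4, alpha_5, alpha_6, alpha_9} form a chain of 6 nodes with a double edge at one end; the terminal node there is the unique long simple root (C_6). A semisimple Lie algebra decomposes uniquely as the direct sum of simple ideals, one per connected component of its Dynkin diagram, so g ≅ A_4 ⊕ C_6 (dimension 24 + 78 = 102).

type A_4 + type C_6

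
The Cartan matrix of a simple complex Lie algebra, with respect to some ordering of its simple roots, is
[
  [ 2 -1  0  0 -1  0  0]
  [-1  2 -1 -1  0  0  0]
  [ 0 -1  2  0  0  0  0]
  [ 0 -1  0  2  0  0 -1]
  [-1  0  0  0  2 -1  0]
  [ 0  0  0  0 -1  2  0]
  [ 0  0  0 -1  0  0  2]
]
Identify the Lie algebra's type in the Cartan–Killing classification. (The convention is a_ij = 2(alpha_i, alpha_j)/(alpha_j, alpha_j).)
The matrix has rank 7 with 2's on the diagonal. Reading the off-diagonal entries as Dynkin edges (a single edge where a_ij = a_ji = -1; a double or triple edge where a_ij * a_ji = 2 or 3), the diagram is a chain of 6 nodes with one extra node attached to the third node from one end (E_7). One simple-root ordering that puts it in standard form is (alpha_7, alpha_3, alpha_4, alpha_2, alpha_1, alpha_5, alpha_6). So the algebra is type E_7.

E_7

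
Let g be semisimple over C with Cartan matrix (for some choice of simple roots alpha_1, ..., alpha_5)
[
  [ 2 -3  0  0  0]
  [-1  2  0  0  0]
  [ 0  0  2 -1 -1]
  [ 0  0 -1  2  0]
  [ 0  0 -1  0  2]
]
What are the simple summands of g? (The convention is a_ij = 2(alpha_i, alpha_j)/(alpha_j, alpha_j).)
The diagram associated to this matrix has two connected components: the simple roots {alpha_3, alpha_4, alpha_5} form a chain of 3 nodes with single edges (A_3), and {alpha_1, alpha_2} form two nodes joined by a triple edge (G_2). A semisimple Lie algebra decomposes uniquely as the direct sum of simple ideals, one per connected component of its Dynkin diagram, so g ≅ A_3 ⊕ G_2 (dimension 15 + 14 = 29).

A3 ⊕ G2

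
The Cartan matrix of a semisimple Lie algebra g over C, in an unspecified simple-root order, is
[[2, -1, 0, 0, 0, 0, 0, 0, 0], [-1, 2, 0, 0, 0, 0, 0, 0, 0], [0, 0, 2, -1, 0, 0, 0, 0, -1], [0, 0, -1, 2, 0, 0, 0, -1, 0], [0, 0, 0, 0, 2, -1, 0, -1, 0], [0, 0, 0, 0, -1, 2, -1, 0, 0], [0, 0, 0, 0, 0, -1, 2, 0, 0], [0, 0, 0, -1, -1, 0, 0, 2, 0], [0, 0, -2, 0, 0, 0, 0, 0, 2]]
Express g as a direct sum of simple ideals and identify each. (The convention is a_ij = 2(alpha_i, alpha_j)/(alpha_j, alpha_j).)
The diagram associated to this matrix has two connected components: the simple roots {alpha_1, alpha_2} form a chain of 2 nodes with single edges (A_2), and {alpha_3, alpha_4, alpha_5, alpha_6, alpha_7, alpha_8, alpha_9} form a chain of 7 nodes with a double edge at one end; the terminal node there is the unique long simple root (C_7). A semisimple Lie algebra decomposes uniquely as the direct sum of simple ideals, one per connected component of its Dynkin diagram, so g ≅ A_2 ⊕ C_7 (dimension 8 + 105 = 113).

A_2 + C_7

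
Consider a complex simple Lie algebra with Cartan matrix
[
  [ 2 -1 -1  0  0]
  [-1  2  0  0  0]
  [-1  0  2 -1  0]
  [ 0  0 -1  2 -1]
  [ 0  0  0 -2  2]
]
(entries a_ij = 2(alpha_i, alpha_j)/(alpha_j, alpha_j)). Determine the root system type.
The matrix has rank 5 with 2's on the diagonal. Reading the off-diagonal entries as Dynkin edges (a single edge where a_ij = a_ji = -1; a double or triple edge where a_ij * a_ji = 2 or 3), the diagram is a chain of 5 nodes with a double edge at one end; the terminal node there is the unique long simple root (C_5). One simple-root ordering that puts it in standard form is (alpha_2, alpha_1, alpha_3, alpha_4, alpha_5). So the algebra is type C_5, i.e. sp(10).

C5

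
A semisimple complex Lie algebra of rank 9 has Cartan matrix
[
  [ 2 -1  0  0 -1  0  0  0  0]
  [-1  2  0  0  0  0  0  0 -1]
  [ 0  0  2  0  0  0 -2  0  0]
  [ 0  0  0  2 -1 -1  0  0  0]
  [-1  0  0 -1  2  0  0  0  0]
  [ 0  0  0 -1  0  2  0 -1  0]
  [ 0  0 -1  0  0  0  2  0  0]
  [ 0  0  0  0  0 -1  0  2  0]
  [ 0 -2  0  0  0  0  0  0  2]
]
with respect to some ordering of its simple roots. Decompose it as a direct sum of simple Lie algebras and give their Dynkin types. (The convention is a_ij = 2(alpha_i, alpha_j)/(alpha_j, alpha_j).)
B_2 (so(5)) + C_7 (sp(14))

The diagram associated to this matrix has two connected components: the simple roots {alpha_3, alpha_7} form a chain of 2 nodes with a double edge at one end; the terminal node there is the unique short simple root (B_2), and {alpha_1, alpha_2, alpha_4, alpha_5, alpha_6, alpha_8, alpha_9} form a chain of 7 nodes with a double edge at one end; the terminal node there is the unique long simple root (C_7). A semisimple Lie algebra decomposes uniquely as the direct sum of simple ideals, one per connected component of its Dynkin diagram, so g ≅ B_2 ⊕ C_7 (dimension 10 + 105 = 115).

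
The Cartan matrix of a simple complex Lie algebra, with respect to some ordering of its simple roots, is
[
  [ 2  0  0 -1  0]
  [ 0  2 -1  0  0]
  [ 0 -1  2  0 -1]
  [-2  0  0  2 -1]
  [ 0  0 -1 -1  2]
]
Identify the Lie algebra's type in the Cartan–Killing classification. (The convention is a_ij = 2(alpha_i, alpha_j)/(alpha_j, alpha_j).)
B_5 (so(11))

The matrix has rank 5 with 2's on the diagonal. Reading the off-diagonal entries as Dynkin edges (a single edge where a_ij = a_ji = -1; a double or triple edge where a_ij * a_ji = 2 or 3), the diagram is a chain of 5 nodes with a double edge at one end; the terminal node there is the unique short simple root (B_5). One simple-root ordering that puts it in standard form is (alpha_2, alpha_3, alpha_5, alpha_4, alpha_1). So the algebra is type B_5, i.e. so(11).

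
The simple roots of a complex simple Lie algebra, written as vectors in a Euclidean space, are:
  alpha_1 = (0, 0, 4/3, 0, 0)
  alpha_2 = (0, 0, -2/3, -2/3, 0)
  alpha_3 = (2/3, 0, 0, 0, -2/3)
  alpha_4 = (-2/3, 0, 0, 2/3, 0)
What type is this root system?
C4

Compute the Cartan integers a_ij = 2(alpha_i, alpha_j)/(alpha_j, alpha_j); the resulting 4x4 Cartan matrix is
[[2, -2, 0, 0], [-1, 2, 0, -1], [0, 0, 2, -1], [0, -1, -1, 2]].
The roots have two lengths (squared-length ratio 2:1); the short ones are alpha_{2,3,4}. The associated Dynkin diagram is a chain of 4 nodes with a double edge at one end; the terminal node there is the unique long simple root (C_4), so the type is C_4 (the algebra sp(8)).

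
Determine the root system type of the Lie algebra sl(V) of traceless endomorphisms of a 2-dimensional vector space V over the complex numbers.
This is sl(2), which has dimension 2^2 - 1 = 3 and rank 2 - 1 = 1 (a Cartan subalgebra is the diagonal traceless matrices). In the classification of classical Lie algebras, the special linear algebra sl(n+1) has type A_n; here n = 1, so the Dynkin diagram is a chain of 1 nodes with single edges (A_1). Hence the type is A_1.

A1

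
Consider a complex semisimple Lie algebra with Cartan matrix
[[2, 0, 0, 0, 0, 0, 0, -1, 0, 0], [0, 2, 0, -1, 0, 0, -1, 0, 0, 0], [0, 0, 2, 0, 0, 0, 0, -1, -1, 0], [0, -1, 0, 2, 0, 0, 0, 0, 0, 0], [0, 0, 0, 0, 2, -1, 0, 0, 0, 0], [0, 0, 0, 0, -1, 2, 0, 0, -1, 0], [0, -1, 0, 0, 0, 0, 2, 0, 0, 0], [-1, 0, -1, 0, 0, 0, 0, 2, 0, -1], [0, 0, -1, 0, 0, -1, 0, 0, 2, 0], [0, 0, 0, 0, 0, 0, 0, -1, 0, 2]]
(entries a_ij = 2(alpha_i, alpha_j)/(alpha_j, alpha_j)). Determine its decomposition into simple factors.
A_3 (sl(4)) + D_7 (so(14))

The diagram associated to this matrix has two connected components: the simple roots {alpha_2, alpha_4, alpha_7} form a chain of 3 nodes with single edges (A_3), and {alpha_1, alpha_3, alpha_5, alpha_6, alpha_8, alpha_9, alpha_10} form a chain of 5 nodes with a fork of two nodes at one end (D_7). A semisimple Lie algebra decomposes uniquely as the direct sum of simple ideals, one per connected component of its Dynkin diagram, so g ≅ A_3 ⊕ D_7 (dimension 15 + 91 = 106).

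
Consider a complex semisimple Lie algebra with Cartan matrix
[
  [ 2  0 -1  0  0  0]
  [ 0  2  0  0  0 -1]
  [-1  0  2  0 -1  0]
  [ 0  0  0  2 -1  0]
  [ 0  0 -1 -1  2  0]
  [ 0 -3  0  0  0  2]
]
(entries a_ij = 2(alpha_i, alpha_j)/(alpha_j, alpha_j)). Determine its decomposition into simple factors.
type A_4 + type G_2

The diagram associated to this matrix has two connected components: the simple roots {alpha_1, alpha_3, alpha_4, alpha_5} form a chain of 4 nodes with single edges (A_4), and {alpha_2, alpha_6} form two nodes joined by a triple edge (G_2). A semisimple Lie algebra decomposes uniquely as the direct sum of simple ideals, one per connected component of its Dynkin diagram, so g ≅ A_4 ⊕ G_2 (dimension 24 + 14 = 38).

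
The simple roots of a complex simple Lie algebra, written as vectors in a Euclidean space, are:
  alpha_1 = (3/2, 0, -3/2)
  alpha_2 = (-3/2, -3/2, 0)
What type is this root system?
A_2 (sl(3))

Compute the Cartan integers a_ij = 2(alpha_i, alpha_j)/(alpha_j, alpha_j); the resulting 2x2 Cartan matrix is
[[2, -1], [-1, 2]].
All simple roots have the same length, so the diagram is simply laced. The associated Dynkin diagram is a chain of 2 nodes with single edges (A_2), so the type is A_2 (the algebra sl(3)).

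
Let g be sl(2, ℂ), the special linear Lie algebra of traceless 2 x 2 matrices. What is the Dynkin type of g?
This is sl(2), which has dimension 2^2 - 1 = 3 and rank 2 - 1 = 1 (a Cartan subalgebra is the diagonal traceless matrices). In the classification of classical Lie algebras, the special linear algebra sl(n+1) has type A_n; here n = 1, so the Dynkin diagram is a chain of 1 nodes with single edges (A_1). Hence the type is A_1.

A1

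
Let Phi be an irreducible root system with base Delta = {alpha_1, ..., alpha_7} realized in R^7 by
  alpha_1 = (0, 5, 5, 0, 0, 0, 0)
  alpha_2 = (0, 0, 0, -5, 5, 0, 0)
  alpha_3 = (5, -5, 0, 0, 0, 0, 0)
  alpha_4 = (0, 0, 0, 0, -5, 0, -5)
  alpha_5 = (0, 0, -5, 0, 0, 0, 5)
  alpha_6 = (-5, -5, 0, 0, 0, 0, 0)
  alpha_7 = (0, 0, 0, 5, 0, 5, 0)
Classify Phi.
type D_7

Compute the Cartan integers a_ij = 2(alpha_i, alpha_j)/(alpha_j, alpha_j); the resulting 7x7 Cartan matrix is
[[2, 0, -1, 0, -1, -1, 0], [0, 2, 0, -1, 0, 0, -1], [-1, 0, 2, 0, 0, 0, 0], [0, -1, 0, 2, -1, 0, 0], [-1, 0, 0, -1, 2, 0, 0], [-1, 0, 0, 0, 0, 2, 0], [0, -1, 0, 0, 0, 0, 2]].
All simple roots have the same length, so the diagram is simply laced. The associated Dynkin diagram is a chain of 5 nodes with a fork of two nodes at one end (D_7), so the type is D_7 (the algebra so(14)).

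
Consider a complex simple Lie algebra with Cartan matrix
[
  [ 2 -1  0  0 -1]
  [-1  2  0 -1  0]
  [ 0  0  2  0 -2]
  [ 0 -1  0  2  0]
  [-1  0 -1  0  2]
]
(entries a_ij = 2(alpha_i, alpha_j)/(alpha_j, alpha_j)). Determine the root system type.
The matrix has rank 5 with 2's on the diagonal. Reading the off-diagonal entries as Dynkin edges (a single edge where a_ij = a_ji = -1; a double or triple edge where a_ij * a_ji = 2 or 3), the diagram is a chain of 5 nodes with a double edge at one end; the terminal node there is the unique long simple root (C_5). One simple-root ordering that puts it in standard form is (alpha_4, alpha_2, alpha_1, alpha_5, alpha_3). So the algebra is type C_5, i.e. sp(10).

type C_5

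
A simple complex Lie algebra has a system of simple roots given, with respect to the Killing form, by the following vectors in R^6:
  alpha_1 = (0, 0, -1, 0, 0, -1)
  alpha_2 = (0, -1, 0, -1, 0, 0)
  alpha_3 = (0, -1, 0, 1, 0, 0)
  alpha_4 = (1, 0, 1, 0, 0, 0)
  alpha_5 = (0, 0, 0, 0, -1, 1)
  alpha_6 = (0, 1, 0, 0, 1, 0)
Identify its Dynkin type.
D_6

Compute the Cartan integers a_ij = 2(alpha_i, alpha_j)/(alpha_j, alpha_j); the resulting 6x6 Cartan matrix is
[[2, 0, 0, -1, -1, 0], [0, 2, 0, 0, 0, -1], [0, 0, 2, 0, 0, -1], [-1, 0, 0, 2, 0, 0], [-1, 0, 0, 0, 2, -1], [0, -1, -1, 0, -1, 2]].
All simple roots have the same length, so the diagram is simply laced. The associated Dynkin diagram is a chain of 4 nodes with a fork of two nodes at one end (D_6), so the type is D_6 (the algebra so(12)).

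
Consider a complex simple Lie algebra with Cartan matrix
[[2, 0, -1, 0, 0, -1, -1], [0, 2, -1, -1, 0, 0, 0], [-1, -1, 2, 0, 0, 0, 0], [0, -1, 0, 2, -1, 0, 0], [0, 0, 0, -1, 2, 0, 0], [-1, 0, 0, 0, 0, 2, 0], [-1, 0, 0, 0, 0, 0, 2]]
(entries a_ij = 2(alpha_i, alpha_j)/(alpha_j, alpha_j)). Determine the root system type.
The matrix has rank 7 with 2's on the diagonal. Reading the off-diagonal entries as Dynkin edges (a single edge where a_ij = a_ji = -1; a double or triple edge where a_ij * a_ji = 2 or 3), the diagram is a chain of 5 nodes with a fork of two nodes at one end (D_7). One simple-root ordering that puts it in standard form is (alpha_5, alpha_4, alpha_2, alpha_3, alpha_1, alpha_6, alpha_7). So the algebra is type D_7, i.e. so(14).

D_7 (so(14))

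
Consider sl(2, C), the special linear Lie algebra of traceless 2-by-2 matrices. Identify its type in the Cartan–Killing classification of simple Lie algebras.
This is sl(2), which has dimension 2^2 - 1 = 3 and rank 2 - 1 = 1 (a Cartan subalgebra is the diagonal traceless matrices). In the classification of classical Lie algebras, the special linear algebra sl(n+1) has type A_n; here n = 1, so the Dynkin diagram is a chain of 1 nodes with single edges (A_1). Hence the type is A_1.

A_1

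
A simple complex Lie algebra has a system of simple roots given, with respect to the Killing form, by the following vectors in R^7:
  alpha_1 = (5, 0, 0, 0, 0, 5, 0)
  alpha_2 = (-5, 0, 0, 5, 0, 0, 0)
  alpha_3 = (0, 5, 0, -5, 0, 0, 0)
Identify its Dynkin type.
A_3

Compute the Cartan integers a_ij = 2(alpha_i, alpha_j)/(alpha_j, alpha_j); the resulting 3x3 Cartan matrix is
[[2, -1, 0], [-1, 2, -1], [0, -1, 2]].
All simple roots have the same length, so the diagram is simply laced. The associated Dynkin diagram is a chain of 3 nodes with single edges (A_3), so the type is A_3 (the algebra sl(4)).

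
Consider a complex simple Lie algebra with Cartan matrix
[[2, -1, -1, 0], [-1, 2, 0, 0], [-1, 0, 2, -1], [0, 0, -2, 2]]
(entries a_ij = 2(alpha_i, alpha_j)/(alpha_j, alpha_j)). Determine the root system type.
The matrix has rank 4 with 2's on the diagonal. Reading the off-diagonal entries as Dynkin edges (a single edge where a_ij = a_ji = -1; a double or triple edge where a_ij * a_ji = 2 or 3), the diagram is a chain of 4 nodes with a double edge at one end; the terminal node there is the unique long simple root (C_4). One simple-root ordering that puts it in standard form is (alpha_2, alpha_1, alpha_3, alpha_4). So the algebra is type C_4, i.e. sp(8).

C_4 (sp(8))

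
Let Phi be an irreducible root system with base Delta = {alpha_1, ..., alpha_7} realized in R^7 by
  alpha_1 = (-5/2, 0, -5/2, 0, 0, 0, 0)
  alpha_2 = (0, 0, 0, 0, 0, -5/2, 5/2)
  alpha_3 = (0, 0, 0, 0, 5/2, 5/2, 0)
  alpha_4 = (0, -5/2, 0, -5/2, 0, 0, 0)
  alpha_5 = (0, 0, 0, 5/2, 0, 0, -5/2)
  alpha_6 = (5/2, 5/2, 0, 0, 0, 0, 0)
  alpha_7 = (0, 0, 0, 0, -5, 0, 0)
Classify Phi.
Compute the Cartan integers a_ij = 2(alpha_i, alpha_j)/(alpha_j, alpha_j); the resulting 7x7 Cartan matrix is
[[2, 0, 0, 0, 0, -1, 0], [0, 2, -1, 0, -1, 0, 0], [0, -1, 2, 0, 0, 0, -1], [0, 0, 0, 2, -1, -1, 0], [0, -1, 0, -1, 2, 0, 0], [-1, 0, 0, -1, 0, 2, 0], [0, 0, -2, 0, 0, 0, 2]].
The roots have two lengths (squared-length ratio 2:1); the short ones are alpha_{1,2,3,4,5,6}. The associated Dynkin diagram is a chain of 7 nodes with a double edge at one end; the terminal node there is the unique long simple root (C_7), so the type is C_7 (the algebra sp(14)).

C7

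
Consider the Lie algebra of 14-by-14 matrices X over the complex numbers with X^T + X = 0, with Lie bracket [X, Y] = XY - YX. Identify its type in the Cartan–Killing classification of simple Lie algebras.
This is so(14) with 14 even, which has dimension 14(14-1)/2 = 91 and rank 14/2 = 7. In the classification of classical Lie algebras, the orthogonal algebra so(2n) in an even number of variables has type D_n; here n = 7, so the Dynkin diagram is a chain of 5 nodes with a fork of two nodes at one end (D_7). Hence the type is D_7.

D7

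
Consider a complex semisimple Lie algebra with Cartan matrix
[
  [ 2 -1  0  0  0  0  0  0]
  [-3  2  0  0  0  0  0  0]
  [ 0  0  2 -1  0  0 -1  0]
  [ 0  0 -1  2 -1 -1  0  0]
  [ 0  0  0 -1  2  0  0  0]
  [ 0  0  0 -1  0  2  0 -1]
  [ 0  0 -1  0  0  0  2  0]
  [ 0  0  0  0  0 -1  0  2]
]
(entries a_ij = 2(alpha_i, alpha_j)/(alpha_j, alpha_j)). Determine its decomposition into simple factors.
E_6 + G_2

The diagram associated to this matrix has two connected components: the simple roots {alpha_3, alpha_4, alpha_5, alpha_6, alpha_7, alpha_8} form a chain of 5 nodes with one extra node attached to the third node from one end (E_6), and {alpha_1, alpha_2} form two nodes joined by a triple edge (G_2). A semisimple Lie algebra decomposes uniquely as the direct sum of simple ideals, one per connected component of its Dynkin diagram, so g ≅ E_6 ⊕ G_2 (dimension 78 + 14 = 92).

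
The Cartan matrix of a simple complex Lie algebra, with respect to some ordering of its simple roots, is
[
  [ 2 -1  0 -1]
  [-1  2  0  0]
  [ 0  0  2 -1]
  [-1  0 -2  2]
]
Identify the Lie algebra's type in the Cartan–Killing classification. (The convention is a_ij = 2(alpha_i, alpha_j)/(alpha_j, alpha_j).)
The matrix has rank 4 with 2's on the diagonal. Reading the off-diagonal entries as Dynkin edges (a single edge where a_ij = a_ji = -1; a double or triple edge where a_ij * a_ji = 2 or 3), the diagram is a chain of 4 nodes with a double edge at one end; the terminal node there is the unique short simple root (B_4). One simple-root ordering that puts it in standard form is (alpha_2, alpha_1, alpha_4, alpha_3). So the algebra is type B_4, i.e. so(9).

B_4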